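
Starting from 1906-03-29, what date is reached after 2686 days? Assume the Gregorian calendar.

August 5, 1913

+365 (one year) → Mar 29, 1907 (2321 left).
+366 (one year; includes Feb 29, 1908) → Mar 29, 1908 (1955 left).
+365 (one year) → Mar 29, 1909 (1590 left).
+365 (one year) → Mar 29, 1910 (1225 left).
+365 (one year) → Mar 29, 1911 (860 left).
+366 (one year; includes Feb 29, 1912) → Mar 29, 1912 (494 left).
+365 (one year) → Mar 29, 1913 (129 left).
Mar has 31 days: +3 → Apr 1, 1913 (126 left).
Apr has 30 days: +30 → May 1, 1913 (96 left).
May has 31 days: +31 → Jun 1, 1913 (65 left).
Jun has 30 days: +30 → Jul 1, 1913 (35 left).
Jul has 31 days: +31 → Aug 1, 1913 (4 left).
+4 → Aug 5, 1913.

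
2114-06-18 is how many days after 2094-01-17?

7456

Jan 17, 2094 → Jan 17, 2095: 365 days.
Jan 17, 2095 → Jan 17, 2096: 365 days.
Jan 17, 2096 → Jan 17, 2097: 366 days (Feb 29, 2096 is in that span).
Jan 17, 2097 → Jan 17, 2098: 365 days.
Jan 17, 2098 → Jan 17, 2099: 365 days.
Jan 17, 2099 → Jan 17, 2100: 365 days.
Jan 17, 2100 → Jan 17, 2101: 365 days.
Jan 17, 2101 → Jan 17, 2102: 365 days.
Jan 17, 2102 → Jan 17, 2103: 365 days.
Jan 17, 2103 → Jan 17, 2104: 365 days.
Jan 17, 2104 → Jan 17, 2105: 366 days (Feb 29, 2104 is in that span).
Jan 17, 2105 → Jan 17, 2106: 365 days.
Jan 17, 2106 → Jan 17, 2107: 365 days.
Jan 17, 2107 → Jan 17, 2108: 365 days.
Jan 17, 2108 → Jan 17, 2109: 366 days (Feb 29, 2108 is in that span).
Jan 17, 2109 → Jan 17, 2110: 365 days.
Jan 17, 2110 → Jan 17, 2111: 365 days.
Jan 17, 2111 → Jan 17, 2112: 365 days.
Jan 17, 2112 → Jan 17, 2113: 366 days (Feb 29, 2112 is in that span).
Jan 17, 2113 → Jan 17, 2114: 365 days.
Jan 17, 2114 → Feb 17, 2114: 31 days (January has 31).
Feb 17, 2114 → Mar 17, 2114: 28 days (February has 28).
Mar 17, 2114 → Apr 17, 2114: 31 days (March has 31).
Apr 17, 2114 → May 17, 2114: 30 days (April has 30).
May 17, 2114 → Jun 17, 2114: 31 days (May has 31).
Jun 17, 2114 → Jun 18, 2114: 1 days.
Total: 7456 days.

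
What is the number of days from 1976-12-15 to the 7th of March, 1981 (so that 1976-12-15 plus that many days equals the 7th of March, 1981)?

1543

Dec 15, 1976 → Dec 15, 1977: 365 days.
Dec 15, 1977 → Dec 15, 1978: 365 days.
Dec 15, 1978 → Dec 15, 1979: 365 days.
Dec 15, 1979 → Dec 15, 1980: 366 days (Feb 29, 1980 is in that span).
Dec 15, 1980 → Jan 15, 1981: 31 days (December has 31).
Jan 15, 1981 → Feb 15, 1981: 31 days (January has 31).
Feb 15, 1981 → Mar 7, 1981: 20 days.
Total: 1543 days.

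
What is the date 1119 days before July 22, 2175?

June 28, 2172

−365 (one year) → Jul 22, 2174 (754 left).
−365 (one year) → Jul 22, 2173 (389 left).
−22 → Jun 30, 2173 (end of Jun, 30 days; 367 left).
−30 → May 31, 2173 (end of May, 31 days; 337 left).
−31 → Apr 30, 2173 (end of Apr, 30 days; 306 left).
−30 → Mar 31, 2173 (end of Mar, 31 days; 276 left).
−31 → Feb 28, 2173 (end of Feb, 28 days; 245 left).
−28 → Jan 31, 2173 (end of Jan, 31 days; 217 left).
−31 → Dec 31, 2172 (end of Dec, 31 days; 186 left).
−31 → Nov 30, 2172 (end of Nov, 30 days; 155 left).
−30 → Oct 31, 2172 (end of Oct, 31 days; 125 left).
−31 → Sep 30, 2172 (end of Sep, 30 days; 94 left).
−30 → Aug 31, 2172 (end of Aug, 31 days; 64 left).
−31 → Jul 31, 2172 (end of Jul, 31 days; 33 left).
−31 → Jun 30, 2172 (end of Jun, 30 days; 2 left).
−2 → Jun 28, 2172.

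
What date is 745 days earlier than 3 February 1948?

−365 (one year) → Feb 3, 1947 (380 left).
−3 → Jan 31, 1947 (end of Jan, 31 days; 377 left).
−31 → Dec 31, 1946 (end of Dec, 31 days; 346 left).
−31 → Nov 30, 1946 (end of Nov, 30 days; 315 left).
−30 → Oct 31, 1946 (end of Oct, 31 days; 285 left).
−31 → Sep 30, 1946 (end of Sep, 30 days; 254 left).
−30 → Aug 31, 1946 (end of Aug, 31 days; 224 left).
−31 → Jul 31, 1946 (end of Jul, 31 days; 193 left).
−31 → Jun 30, 1946 (end of Jun, 30 days; 162 left).
−30 → May 31, 1946 (end of May, 31 days; 132 left).
−31 → Apr 30, 1946 (end of Apr, 30 days; 101 left).
−30 → Mar 31, 1946 (end of Mar, 31 days; 71 left).
−31 → Feb 28, 1946 (end of Feb, 28 days; 40 left).
−28 → Jan 31, 1946 (end of Jan, 31 days; 12 left).
−12 → Jan 19, 1946.

January 19, 1946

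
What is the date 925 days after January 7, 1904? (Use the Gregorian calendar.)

+366 (one year; includes Feb 29, 1904) → Jan 7, 1905 (559 left).
+365 (one year) → Jan 7, 1906 (194 left).
Jan has 31 days: +25 → Feb 1, 1906 (169 left).
Feb has 28 days: +28 → Mar 1, 1906 (141 left).
Mar has 31 days: +31 → Apr 1, 1906 (110 left).
Apr has 30 days: +30 → May 1, 1906 (80 left).
May has 31 days: +31 → Jun 1, 1906 (49 left).
Jun has 30 days: +30 → Jul 1, 1906 (19 left).
+19 → Jul 20, 1906.

July 20, 1906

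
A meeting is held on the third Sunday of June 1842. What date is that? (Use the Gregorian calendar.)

June 1, 1842 is a Wednesday.
The first Sunday is therefore June 5 (4 days later).
The third Sunday is 5 + 2×7 = June 19.

June 19, 1842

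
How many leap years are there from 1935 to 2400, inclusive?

114

Multiples of 4 in [1935,2400]: 117.
Of those, multiples of 100: 5 (not leap unless ÷400).
Multiples of 400: 2.
Leap years = 117 − 5 + 2 = 114.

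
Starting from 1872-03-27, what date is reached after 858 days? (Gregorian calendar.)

+365 (one year) → Mar 27, 1873 (493 left).
+365 (one year) → Mar 27, 1874 (128 left).
Mar has 31 days: +5 → Apr 1, 1874 (123 left).
Apr has 30 days: +30 → May 1, 1874 (93 left).
May has 31 days: +31 → Jun 1, 1874 (62 left).
Jun has 30 days: +30 → Jul 1, 1874 (32 left).
Jul has 31 days: +31 → Aug 1, 1874 (1 left).
+1 → Aug 2, 1874.

August 2, 1874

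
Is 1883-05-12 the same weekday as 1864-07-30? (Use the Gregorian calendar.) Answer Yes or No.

Yes

From Jul 30, 1864 to May 12, 1883 is 6860 days.
6860 mod 7 = 0, so they are the same weekday.
(Jul 30, 1864 is a Saturday; May 12, 1883 is a Saturday.)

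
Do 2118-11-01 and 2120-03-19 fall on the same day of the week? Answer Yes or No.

Yes

From Nov 1, 2118 to Mar 19, 2120 is 504 days.
504 mod 7 = 0, so they are the same weekday.
(Nov 1, 2118 is a Tuesday; Mar 19, 2120 is a Tuesday.)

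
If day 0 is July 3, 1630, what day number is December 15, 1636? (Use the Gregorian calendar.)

2357

Jul 3, 1630 → Jul 3, 1631: 365 days.
Jul 3, 1631 → Jul 3, 1632: 366 days (Feb 29, 1632 is in that span).
Jul 3, 1632 → Jul 3, 1633: 365 days.
Jul 3, 1633 → Jul 3, 1634: 365 days.
Jul 3, 1634 → Jul 3, 1635: 365 days.
Jul 3, 1635 → Jul 3, 1636: 366 days (Feb 29, 1636 is in that span).
Jul 3, 1636 → Aug 3, 1636: 31 days (July has 31).
Aug 3, 1636 → Sep 3, 1636: 31 days (August has 31).
Sep 3, 1636 → Oct 3, 1636: 30 days (September has 30).
Oct 3, 1636 → Nov 3, 1636: 31 days (October has 31).
Nov 3, 1636 → Dec 3, 1636: 30 days (November has 30).
Dec 3, 1636 → Dec 15, 1636: 12 days.
Total: 2357 days.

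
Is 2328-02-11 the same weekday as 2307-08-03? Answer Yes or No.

Yes

From Aug 3, 2307 to Feb 11, 2328 is 7497 days.
7497 mod 7 = 0, so they are the same weekday.
(Aug 3, 2307 is a Saturday; Feb 11, 2328 is a Saturday.)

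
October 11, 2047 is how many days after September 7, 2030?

6243

Sep 7, 2030 → Sep 7, 2031: 365 days.
Sep 7, 2031 → Sep 7, 2032: 366 days (Feb 29, 2032 is in that span).
Sep 7, 2032 → Sep 7, 2033: 365 days.
Sep 7, 2033 → Sep 7, 2034: 365 days.
Sep 7, 2034 → Sep 7, 2035: 365 days.
Sep 7, 2035 → Sep 7, 2036: 366 days (Feb 29, 2036 is in that span).
Sep 7, 2036 → Sep 7, 2037: 365 days.
Sep 7, 2037 → Sep 7, 2038: 365 days.
Sep 7, 2038 → Sep 7, 2039: 365 days.
Sep 7, 2039 → Sep 7, 2040: 366 days (Feb 29, 2040 is in that span).
Sep 7, 2040 → Sep 7, 2041: 365 days.
Sep 7, 2041 → Sep 7, 2042: 365 days.
Sep 7, 2042 → Sep 7, 2043: 365 days.
Sep 7, 2043 → Sep 7, 2044: 366 days (Feb 29, 2044 is in that span).
Sep 7, 2044 → Sep 7, 2045: 365 days.
Sep 7, 2045 → Sep 7, 2046: 365 days.
Sep 7, 2046 → Oct 7, 2046: 30 days (September has 30).
Oct 7, 2046 → Nov 7, 2046: 31 days (October has 31).
Nov 7, 2046 → Dec 7, 2046: 30 days (November has 30).
Dec 7, 2046 → Jan 7, 2047: 31 days (December has 31).
Jan 7, 2047 → Feb 7, 2047: 31 days (January has 31).
Feb 7, 2047 → Mar 7, 2047: 28 days (February has 28).
Mar 7, 2047 → Apr 7, 2047: 31 days (March has 31).
Apr 7, 2047 → May 7, 2047: 30 days (April has 30).
May 7, 2047 → Jun 7, 2047: 31 days (May has 31).
Jun 7, 2047 → Jul 7, 2047: 30 days (June has 30).
Jul 7, 2047 → Aug 7, 2047: 31 days (July has 31).
Aug 7, 2047 → Sep 7, 2047: 31 days (August has 31).
Sep 7, 2047 → Oct 7, 2047: 30 days (September has 30).
Oct 7, 2047 → Oct 11, 2047: 4 days.
Total: 6243 days.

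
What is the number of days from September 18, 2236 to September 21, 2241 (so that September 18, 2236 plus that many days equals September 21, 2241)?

1829

Sep 18, 2236 → Sep 18, 2237: 365 days.
Sep 18, 2237 → Sep 18, 2238: 365 days.
Sep 18, 2238 → Sep 18, 2239: 365 days.
Sep 18, 2239 → Sep 18, 2240: 366 days (Feb 29, 2240 is in that span).
Sep 18, 2240 → Oct 18, 2240: 30 days (September has 30).
Oct 18, 2240 → Nov 18, 2240: 31 days (October has 31).
Nov 18, 2240 → Dec 18, 2240: 30 days (November has 30).
Dec 18, 2240 → Jan 18, 2241: 31 days (December has 31).
Jan 18, 2241 → Feb 18, 2241: 31 days (January has 31).
Feb 18, 2241 → Mar 18, 2241: 28 days (February has 28).
Mar 18, 2241 → Apr 18, 2241: 31 days (March has 31).
Apr 18, 2241 → May 18, 2241: 30 days (April has 30).
May 18, 2241 → Jun 18, 2241: 31 days (May has 31).
Jun 18, 2241 → Jul 18, 2241: 30 days (June has 30).
Jul 18, 2241 → Aug 18, 2241: 31 days (July has 31).
Aug 18, 2241 → Sep 18, 2241: 31 days (August has 31).
Sep 18, 2241 → Sep 21, 2241: 3 days.
Total: 1829 days.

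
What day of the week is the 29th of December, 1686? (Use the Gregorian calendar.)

Doomsday rule: the anchor day for the 1600s is Tuesday. For year 86: 86÷12 = 7 r 2, and 2÷4 = 0, so 7+2+0 = 9.
Tuesday + 9 ≡ Thursday — that's 1686's doomsday.
In December the doomsday date is Dec 12.
Dec 29 is 17 days after Dec 12; 17 mod 7 = 3, so Thursday + 3 = Sunday.

Sunday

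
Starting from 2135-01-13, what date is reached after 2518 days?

+365 (one year) → Jan 13, 2136 (2153 left).
+366 (one year; includes Feb 29, 2136) → Jan 13, 2137 (1787 left).
+365 (one year) → Jan 13, 2138 (1422 left).
+365 (one year) → Jan 13, 2139 (1057 left).
+365 (one year) → Jan 13, 2140 (692 left).
+366 (one year; includes Feb 29, 2140) → Jan 13, 2141 (326 left).
Jan has 31 days: +19 → Feb 1, 2141 (307 left).
Feb has 28 days: +28 → Mar 1, 2141 (279 left).
Mar has 31 days: +31 → Apr 1, 2141 (248 left).
Apr has 30 days: +30 → May 1, 2141 (218 left).
May has 31 days: +31 → Jun 1, 2141 (187 left).
Jun has 30 days: +30 → Jul 1, 2141 (157 left).
Jul has 31 days: +31 → Aug 1, 2141 (126 left).
Aug has 31 days: +31 → Sep 1, 2141 (95 left).
Sep has 30 days: +30 → Oct 1, 2141 (65 left).
Oct has 31 days: +31 → Nov 1, 2141 (34 left).
Nov has 30 days: +30 → Dec 1, 2141 (4 left).
+4 → Dec 5, 2141.

December 5, 2141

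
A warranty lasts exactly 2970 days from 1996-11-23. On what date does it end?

+365 (one year) → Nov 23, 1997 (2605 left).
+365 (one year) → Nov 23, 1998 (2240 left).
+365 (one year) → Nov 23, 1999 (1875 left).
+366 (one year; includes Feb 29, 2000) → Nov 23, 2000 (1509 left).
+365 (one year) → Nov 23, 2001 (1144 left).
+365 (one year) → Nov 23, 2002 (779 left).
+365 (one year) → Nov 23, 2003 (414 left).
+366 (one year; includes Feb 29, 2004) → Nov 23, 2004 (48 left).
Nov has 30 days: +8 → Dec 1, 2004 (40 left).
Dec has 31 days: +31 → Jan 1, 2005 (9 left).
+9 → Jan 10, 2005.

January 10, 2005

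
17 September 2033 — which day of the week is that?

Saturday

Doomsday rule: the anchor day for the 2000s is Tuesday. For year 33: 33÷12 = 2 r 9, and 9÷4 = 2, so 2+9+2 = 13.
Tuesday + 13 ≡ Monday — that's 2033's doomsday.
In September the doomsday date is Sep 5.
Sep 17 is 12 days after Sep 5; 12 mod 7 = 5, so Monday + 5 = Saturday.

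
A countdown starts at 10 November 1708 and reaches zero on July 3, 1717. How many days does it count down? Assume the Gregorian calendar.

Nov 10, 1708 → Nov 10, 1709: 365 days.
Nov 10, 1709 → Nov 10, 1710: 365 days.
Nov 10, 1710 → Nov 10, 1711: 365 days.
Nov 10, 1711 → Nov 10, 1712: 366 days (Feb 29, 1712 is in that span).
Nov 10, 1712 → Nov 10, 1713: 365 days.
Nov 10, 1713 → Nov 10, 1714: 365 days.
Nov 10, 1714 → Nov 10, 1715: 365 days.
Nov 10, 1715 → Nov 10, 1716: 366 days (Feb 29, 1716 is in that span).
Nov 10, 1716 → Dec 10, 1716: 30 days (November has 30).
Dec 10, 1716 → Jan 10, 1717: 31 days (December has 31).
Jan 10, 1717 → Feb 10, 1717: 31 days (January has 31).
Feb 10, 1717 → Mar 10, 1717: 28 days (February has 28).
Mar 10, 1717 → Apr 10, 1717: 31 days (March has 31).
Apr 10, 1717 → May 10, 1717: 30 days (April has 30).
May 10, 1717 → Jun 10, 1717: 31 days (May has 31).
Jun 10, 1717 → Jul 3, 1717: 23 days.
Total: 3157 days.

3157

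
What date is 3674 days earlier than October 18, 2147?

September 26, 2137

−365 (one year) → Oct 18, 2146 (3309 left).
−365 (one year) → Oct 18, 2145 (2944 left).
−365 (one year) → Oct 18, 2144 (2579 left).
−366 (one year; includes Feb 29, 2144) → Oct 18, 2143 (2213 left).
−365 (one year) → Oct 18, 2142 (1848 left).
−365 (one year) → Oct 18, 2141 (1483 left).
−365 (one year) → Oct 18, 2140 (1118 left).
−366 (one year; includes Feb 29, 2140) → Oct 18, 2139 (752 left).
−365 (one year) → Oct 18, 2138 (387 left).
−18 → Sep 30, 2138 (end of Sep, 30 days; 369 left).
−30 → Aug 31, 2138 (end of Aug, 31 days; 339 left).
−31 → Jul 31, 2138 (end of Jul, 31 days; 308 left).
−31 → Jun 30, 2138 (end of Jun, 30 days; 277 left).
−30 → May 31, 2138 (end of May, 31 days; 247 left).
−31 → Apr 30, 2138 (end of Apr, 30 days; 216 left).
−30 → Mar 31, 2138 (end of Mar, 31 days; 186 left).
−31 → Feb 28, 2138 (end of Feb, 28 days; 155 left).
−28 → Jan 31, 2138 (end of Jan, 31 days; 127 left).
−31 → Dec 31, 2137 (end of Dec, 31 days; 96 left).
−31 → Nov 30, 2137 (end of Nov, 30 days; 65 left).
−30 → Oct 31, 2137 (end of Oct, 31 days; 35 left).
−31 → Sep 30, 2137 (end of Sep, 30 days; 4 left).
−4 → Sep 26, 2137.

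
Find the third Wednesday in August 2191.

August 1, 2191 is a Monday.
The first Wednesday is therefore August 3 (2 days later).
The third Wednesday is 3 + 2×7 = August 17.

August 17, 2191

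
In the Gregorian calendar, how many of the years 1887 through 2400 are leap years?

125

Multiples of 4 in [1887,2400]: 129.
Of those, multiples of 100: 6 (not leap unless ÷400).
Multiples of 400: 2.
Leap years = 129 − 6 + 2 = 125.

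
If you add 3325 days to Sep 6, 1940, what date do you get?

October 14, 1949

+365 (one year) → Sep 6, 1941 (2960 left).
+365 (one year) → Sep 6, 1942 (2595 left).
+365 (one year) → Sep 6, 1943 (2230 left).
+366 (one year; includes Feb 29, 1944) → Sep 6, 1944 (1864 left).
+365 (one year) → Sep 6, 1945 (1499 left).
+365 (one year) → Sep 6, 1946 (1134 left).
+365 (one year) → Sep 6, 1947 (769 left).
+366 (one year; includes Feb 29, 1948) → Sep 6, 1948 (403 left).
+365 (one year) → Sep 6, 1949 (38 left).
Sep has 30 days: +25 → Oct 1, 1949 (13 left).
+13 → Oct 14, 1949.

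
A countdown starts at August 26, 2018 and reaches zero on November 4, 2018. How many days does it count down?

Aug 26, 2018 → Sep 26, 2018: 31 days (August has 31).
Sep 26, 2018 → Oct 26, 2018: 30 days (September has 30).
Oct 26, 2018 → Nov 4, 2018: 9 days.
Total: 70 days.

70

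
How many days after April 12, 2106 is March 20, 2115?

3264

Apr 12, 2106 → Apr 12, 2107: 365 days.
Apr 12, 2107 → Apr 12, 2108: 366 days (Feb 29, 2108 is in that span).
Apr 12, 2108 → Apr 12, 2109: 365 days.
Apr 12, 2109 → Apr 12, 2110: 365 days.
Apr 12, 2110 → Apr 12, 2111: 365 days.
Apr 12, 2111 → Apr 12, 2112: 366 days (Feb 29, 2112 is in that span).
Apr 12, 2112 → Apr 12, 2113: 365 days.
Apr 12, 2113 → Apr 12, 2114: 365 days.
Apr 12, 2114 → May 12, 2114: 30 days (April has 30).
May 12, 2114 → Jun 12, 2114: 31 days (May has 31).
Jun 12, 2114 → Jul 12, 2114: 30 days (June has 30).
Jul 12, 2114 → Aug 12, 2114: 31 days (July has 31).
Aug 12, 2114 → Sep 12, 2114: 31 days (August has 31).
Sep 12, 2114 → Oct 12, 2114: 30 days (September has 30).
Oct 12, 2114 → Nov 12, 2114: 31 days (October has 31).
Nov 12, 2114 → Dec 12, 2114: 30 days (November has 30).
Dec 12, 2114 → Jan 12, 2115: 31 days (December has 31).
Jan 12, 2115 → Feb 12, 2115: 31 days (January has 31).
Feb 12, 2115 → Mar 12, 2115: 28 days (February has 28).
Mar 12, 2115 → Mar 20, 2115: 8 days.
Total: 3264 days.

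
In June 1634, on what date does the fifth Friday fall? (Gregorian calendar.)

June 30, 1634

June 1, 1634 is a Thursday.
The first Friday is therefore June 2 (1 days later).
The fifth Friday is 2 + 4×7 = June 30.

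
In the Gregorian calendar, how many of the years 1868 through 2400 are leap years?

Multiples of 4 in [1868,2400]: 134.
Of those, multiples of 100: 6 (not leap unless ÷400).
Multiples of 400: 2.
Leap years = 134 − 6 + 2 = 130.

130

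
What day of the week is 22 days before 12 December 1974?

First find the weekday of Dec 12, 1974. Doomsday rule: the anchor day for the 1900s is Wednesday. For year 74: 74÷12 = 6 r 2, and 2÷4 = 0, so 6+2+0 = 8.
Wednesday + 8 ≡ Thursday — that's 1974's doomsday.
In December the doomsday date is Dec 12.
Dec 12 is the doomsday itself: Thursday.
22 mod 7 = 1, so 22 days before a Thursday is Thursday − 1 = Wednesday.

Wednesday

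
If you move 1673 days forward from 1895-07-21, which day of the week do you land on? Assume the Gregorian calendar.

Sunday

First find the weekday of Jul 21, 1895. Doomsday rule: the anchor day for the 1800s is Friday. For year 95: 95÷12 = 7 r 11, and 11÷4 = 2, so 7+11+2 = 20.
Friday + 20 ≡ Thursday — that's 1895's doomsday.
In July the doomsday date is Jul 11.
Jul 21 is 10 days after Jul 11; 10 mod 7 = 3, so Thursday + 3 = Sunday.
1673 mod 7 = 0, so 1673 days after a Sunday is Sunday + 0 = Sunday.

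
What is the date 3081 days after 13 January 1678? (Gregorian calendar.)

+365 (one year) → Jan 13, 1679 (2716 left).
+365 (one year) → Jan 13, 1680 (2351 left).
+366 (one year; includes Feb 29, 1680) → Jan 13, 1681 (1985 left).
+365 (one year) → Jan 13, 1682 (1620 left).
+365 (one year) → Jan 13, 1683 (1255 left).
+365 (one year) → Jan 13, 1684 (890 left).
+366 (one year; includes Feb 29, 1684) → Jan 13, 1685 (524 left).
+365 (one year) → Jan 13, 1686 (159 left).
Jan has 31 days: +19 → Feb 1, 1686 (140 left).
Feb has 28 days: +28 → Mar 1, 1686 (112 left).
Mar has 31 days: +31 → Apr 1, 1686 (81 left).
Apr has 30 days: +30 → May 1, 1686 (51 left).
May has 31 days: +31 → Jun 1, 1686 (20 left).
+20 → Jun 21, 1686.

June 21, 1686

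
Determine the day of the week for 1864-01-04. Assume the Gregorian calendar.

Doomsday rule: the anchor day for the 1800s is Friday. For year 64: 64÷12 = 5 r 4, and 4÷4 = 1, so 5+4+1 = 10.
Friday + 10 ≡ Monday — that's 1864's doomsday.
In January the doomsday date is Jan 4 (1864 is a leap year (divisible by 4)).
Jan 4 is the doomsday itself: Monday.

Monday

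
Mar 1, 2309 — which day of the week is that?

Monday

Doomsday rule: the anchor day for the 2300s is Wednesday. For year 09: 9÷12 = 0 r 9, and 9÷4 = 2, so 0+9+2 = 11.
Wednesday + 11 ≡ Sunday — that's 2309's doomsday.
In March the doomsday date is Mar 14.
Mar 1 is 13 days before Mar 14; 13 mod 7 = 6, so Sunday − 6 = Monday.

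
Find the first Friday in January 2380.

January 1, 2380 is a Tuesday.
The first Friday is therefore January 4 (3 days later).

January 4, 2380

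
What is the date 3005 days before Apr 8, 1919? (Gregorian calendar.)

January 15, 1911

−365 (one year) → Apr 8, 1918 (2640 left).
−365 (one year) → Apr 8, 1917 (2275 left).
−365 (one year) → Apr 8, 1916 (1910 left).
−366 (one year; includes Feb 29, 1916) → Apr 8, 1915 (1544 left).
−365 (one year) → Apr 8, 1914 (1179 left).
−365 (one year) → Apr 8, 1913 (814 left).
−365 (one year) → Apr 8, 1912 (449 left).
−366 (one year; includes Feb 29, 1912) → Apr 8, 1911 (83 left).
−8 → Mar 31, 1911 (end of Mar, 31 days; 75 left).
−31 → Feb 28, 1911 (end of Feb, 28 days; 44 left).
−28 → Jan 31, 1911 (end of Jan, 31 days; 16 left).
−16 → Jan 15, 1911.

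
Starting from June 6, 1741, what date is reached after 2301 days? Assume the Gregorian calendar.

+365 (one year) → Jun 6, 1742 (1936 left).
+365 (one year) → Jun 6, 1743 (1571 left).
+366 (one year; includes Feb 29, 1744) → Jun 6, 1744 (1205 left).
+365 (one year) → Jun 6, 1745 (840 left).
+365 (one year) → Jun 6, 1746 (475 left).
+365 (one year) → Jun 6, 1747 (110 left).
Jun has 30 days: +25 → Jul 1, 1747 (85 left).
Jul has 31 days: +31 → Aug 1, 1747 (54 left).
Aug has 31 days: +31 → Sep 1, 1747 (23 left).
+23 → Sep 24, 1747.

September 24, 1747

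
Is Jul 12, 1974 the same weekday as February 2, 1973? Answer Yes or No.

Yes

From Feb 2, 1973 to Jul 12, 1974 is 525 days.
525 mod 7 = 0, so they are the same weekday.
(Feb 2, 1973 is a Friday; Jul 12, 1974 is a Friday.)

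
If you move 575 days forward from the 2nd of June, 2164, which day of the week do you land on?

Sunday

Jun 2, 2164 is a Saturday.
575 mod 7 = 1, so 575 days after a Saturday is Saturday + 1 = Sunday.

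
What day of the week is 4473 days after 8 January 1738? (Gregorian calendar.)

Jan 8, 1738 is a Wednesday.
4473 mod 7 = 0, so 4473 days after a Wednesday is Wednesday + 0 = Wednesday.

Wednesday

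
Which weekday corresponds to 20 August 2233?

Tuesday

Doomsday rule: the anchor day for the 2200s is Friday. For year 33: 33÷12 = 2 r 9, and 9÷4 = 2, so 2+9+2 = 13.
Friday + 13 ≡ Thursday — that's 2233's doomsday.
In August the doomsday date is Aug 8.
Aug 20 is 12 days after Aug 8; 12 mod 7 = 5, so Thursday + 5 = Tuesday.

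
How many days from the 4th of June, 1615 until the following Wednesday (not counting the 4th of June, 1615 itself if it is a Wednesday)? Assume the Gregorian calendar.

6

Jun 4, 1615 is a Thursday.
From Thursday to the next Wednesday is 6 days.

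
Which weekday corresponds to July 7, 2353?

Tuesday

Doomsday rule: the anchor day for the 2300s is Wednesday. For year 53: 53÷12 = 4 r 5, and 5÷4 = 1, so 4+5+1 = 10.
Wednesday + 10 ≡ Saturday — that's 2353's doomsday.
In July the doomsday date is Jul 11.
Jul 7 is 4 days before Jul 11; 4 mod 7 = 4, so Saturday − 4 = Tuesday.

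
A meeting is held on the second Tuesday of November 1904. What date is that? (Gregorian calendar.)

November 1, 1904 is a Tuesday.
The first Tuesday is therefore November 1 (same day).
The second Tuesday is 1 + 1×7 = November 8.

November 8, 1904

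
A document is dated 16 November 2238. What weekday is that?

Friday

Doomsday rule: the anchor day for the 2200s is Friday. For year 38: 38÷12 = 3 r 2, and 2÷4 = 0, so 3+2+0 = 5.
Friday + 5 ≡ Wednesday — that's 2238's doomsday.
In November the doomsday date is Nov 7.
Nov 16 is 9 days after Nov 7; 9 mod 7 = 2, so Wednesday + 2 = Friday.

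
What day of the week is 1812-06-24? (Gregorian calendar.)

Wednesday

Doomsday rule: the anchor day for the 1800s is Friday. For year 12: 12÷12 = 1 r 0, and 0÷4 = 0, so 1+0+0 = 1.
Friday + 1 ≡ Saturday — that's 1812's doomsday.
In June the doomsday date is Jun 6.
Jun 24 is 18 days after Jun 6; 18 mod 7 = 4, so Saturday + 4 = Wednesday.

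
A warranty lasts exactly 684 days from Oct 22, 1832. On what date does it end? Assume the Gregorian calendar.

September 6, 1834

+365 (one year) → Oct 22, 1833 (319 left).
Oct has 31 days: +10 → Nov 1, 1833 (309 left).
Nov has 30 days: +30 → Dec 1, 1833 (279 left).
Dec has 31 days: +31 → Jan 1, 1834 (248 left).
Jan has 31 days: +31 → Feb 1, 1834 (217 left).
Feb has 28 days: +28 → Mar 1, 1834 (189 left).
Mar has 31 days: +31 → Apr 1, 1834 (158 left).
Apr has 30 days: +30 → May 1, 1834 (128 left).
May has 31 days: +31 → Jun 1, 1834 (97 left).
Jun has 30 days: +30 → Jul 1, 1834 (67 left).
Jul has 31 days: +31 → Aug 1, 1834 (36 left).
Aug has 31 days: +31 → Sep 1, 1834 (5 left).
+5 → Sep 6, 1834.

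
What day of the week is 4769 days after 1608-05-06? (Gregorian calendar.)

Thursday

May 6, 1608 is a Tuesday.
4769 mod 7 = 2, so 4769 days after a Tuesday is Tuesday + 2 = Thursday.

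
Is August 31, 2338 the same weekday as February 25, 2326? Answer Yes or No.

No

From Feb 25, 2326 to Aug 31, 2338 is 4570 days.
4570 mod 7 = 6, so they are different weekdays.
(Feb 25, 2326 is a Thursday; Aug 31, 2338 is a Wednesday.)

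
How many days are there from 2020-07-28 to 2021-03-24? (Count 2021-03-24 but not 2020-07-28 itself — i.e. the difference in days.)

239

Jul 28, 2020 → Aug 28, 2020: 31 days (July has 31).
Aug 28, 2020 → Sep 28, 2020: 31 days (August has 31).
Sep 28, 2020 → Oct 28, 2020: 30 days (September has 30).
Oct 28, 2020 → Nov 28, 2020: 31 days (October has 31).
Nov 28, 2020 → Dec 28, 2020: 30 days (November has 30).
Dec 28, 2020 → Jan 28, 2021: 31 days (December has 31).
Jan 28, 2021 → Feb 28, 2021: 31 days (January has 31).
Feb 28, 2021 → Mar 24, 2021: 24 days.
Total: 239 days.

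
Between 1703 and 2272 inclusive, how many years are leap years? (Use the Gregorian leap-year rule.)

139

Multiples of 4 in [1703,2272]: 143.
Of those, multiples of 100: 5 (not leap unless ÷400).
Multiples of 400: 1.
Leap years = 143 − 5 + 1 = 139.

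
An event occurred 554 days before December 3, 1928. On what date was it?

May 29, 1927

−366 (one year; includes Feb 29, 1928) → Dec 3, 1927 (188 left).
−3 → Nov 30, 1927 (end of Nov, 30 days; 185 left).
−30 → Oct 31, 1927 (end of Oct, 31 days; 155 left).
−31 → Sep 30, 1927 (end of Sep, 30 days; 124 left).
−30 → Aug 31, 1927 (end of Aug, 31 days; 94 left).
−31 → Jul 31, 1927 (end of Jul, 31 days; 63 left).
−31 → Jun 30, 1927 (end of Jun, 30 days; 32 left).
−30 → May 31, 1927 (end of May, 31 days; 2 left).
−2 → May 29, 1927.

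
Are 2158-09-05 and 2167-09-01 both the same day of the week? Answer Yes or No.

Yes

From Sep 5, 2158 to Sep 1, 2167 is 3283 days.
3283 mod 7 = 0, so they are the same weekday.
(Sep 5, 2158 is a Tuesday; Sep 1, 2167 is a Tuesday.)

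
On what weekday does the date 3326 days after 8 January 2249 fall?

First find the weekday of Jan 8, 2249. Doomsday rule: the anchor day for the 2200s is Friday. For year 49: 49÷12 = 4 r 1, and 1÷4 = 0, so 4+1+0 = 5.
Friday + 5 ≡ Wednesday — that's 2249's doomsday.
In January the doomsday date is Jan 3 (2249 is not a leap year).
Jan 8 is 5 days after Jan 3; 5 mod 7 = 5, so Wednesday + 5 = Monday.
3326 mod 7 = 1, so 3326 days after a Monday is Monday + 1 = Tuesday.

Tuesday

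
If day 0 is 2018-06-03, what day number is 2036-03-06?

Jun 3, 2018 → Jun 3, 2019: 365 days.
Jun 3, 2019 → Jun 3, 2020: 366 days (Feb 29, 2020 is in that span).
Jun 3, 2020 → Jun 3, 2021: 365 days.
Jun 3, 2021 → Jun 3, 2022: 365 days.
Jun 3, 2022 → Jun 3, 2023: 365 days.
Jun 3, 2023 → Jun 3, 2024: 366 days (Feb 29, 2024 is in that span).
Jun 3, 2024 → Jun 3, 2025: 365 days.
Jun 3, 2025 → Jun 3, 2026: 365 days.
Jun 3, 2026 → Jun 3, 2027: 365 days.
Jun 3, 2027 → Jun 3, 2028: 366 days (Feb 29, 2028 is in that span).
Jun 3, 2028 → Jun 3, 2029: 365 days.
Jun 3, 2029 → Jun 3, 2030: 365 days.
Jun 3, 2030 → Jun 3, 2031: 365 days.
Jun 3, 2031 → Jun 3, 2032: 366 days (Feb 29, 2032 is in that span).
Jun 3, 2032 → Jun 3, 2033: 365 days.
Jun 3, 2033 → Jun 3, 2034: 365 days.
Jun 3, 2034 → Jun 3, 2035: 365 days.
Jun 3, 2035 → Jul 3, 2035: 30 days (June has 30).
Jul 3, 2035 → Aug 3, 2035: 31 days (July has 31).
Aug 3, 2035 → Sep 3, 2035: 31 days (August has 31).
Sep 3, 2035 → Oct 3, 2035: 30 days (September has 30).
Oct 3, 2035 → Nov 3, 2035: 31 days (October has 31).
Nov 3, 2035 → Dec 3, 2035: 30 days (November has 30).
Dec 3, 2035 → Jan 3, 2036: 31 days (December has 31).
Jan 3, 2036 → Feb 3, 2036: 31 days (January has 31).
Feb 3, 2036 → Mar 3, 2036: 29 days (February has 29).
Mar 3, 2036 → Mar 6, 2036: 3 days.
Total: 6486 days.

6486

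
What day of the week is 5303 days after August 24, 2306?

Aug 24, 2306 is a Friday.
5303 mod 7 = 4, so 5303 days after a Friday is Friday + 4 = Tuesday.

Tuesday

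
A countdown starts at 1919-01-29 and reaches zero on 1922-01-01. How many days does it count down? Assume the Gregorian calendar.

Jan 29, 1919 → Jan 29, 1920: 365 days.
Jan 29, 1920 → Jan 29, 1921: 366 days (Feb 29, 1920 is in that span).
Jan 29, 1921 → Feb 28, 1921: 30 days (January has 31).
Feb 28, 1921 → Mar 28, 1921: 28 days (February has 28).
Mar 28, 1921 → Apr 28, 1921: 31 days (March has 31).
Apr 28, 1921 → May 28, 1921: 30 days (April has 30).
May 28, 1921 → Jun 28, 1921: 31 days (May has 31).
Jun 28, 1921 → Jul 28, 1921: 30 days (June has 30).
Jul 28, 1921 → Aug 28, 1921: 31 days (July has 31).
Aug 28, 1921 → Sep 28, 1921: 31 days (August has 31).
Sep 28, 1921 → Oct 28, 1921: 30 days (September has 30).
Oct 28, 1921 → Nov 28, 1921: 31 days (October has 31).
Nov 28, 1921 → Dec 28, 1921: 30 days (November has 30).
Dec 28, 1921 → Jan 1, 1922: 4 days.
Total: 1068 days.

1068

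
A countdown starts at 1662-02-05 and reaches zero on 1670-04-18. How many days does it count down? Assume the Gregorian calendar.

2994

Feb 5, 1662 → Feb 5, 1663: 365 days.
Feb 5, 1663 → Feb 5, 1664: 365 days.
Feb 5, 1664 → Feb 5, 1665: 366 days (Feb 29, 1664 is in that span).
Feb 5, 1665 → Feb 5, 1666: 365 days.
Feb 5, 1666 → Feb 5, 1667: 365 days.
Feb 5, 1667 → Feb 5, 1668: 365 days.
Feb 5, 1668 → Feb 5, 1669: 366 days (Feb 29, 1668 is in that span).
Feb 5, 1669 → Feb 5, 1670: 365 days.
Feb 5, 1670 → Mar 5, 1670: 28 days (February has 28).
Mar 5, 1670 → Apr 5, 1670: 31 days (March has 31).
Apr 5, 1670 → Apr 18, 1670: 13 days.
Total: 2994 days.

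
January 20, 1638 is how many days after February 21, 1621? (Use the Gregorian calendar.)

Feb 21, 1621 → Feb 21, 1622: 365 days.
Feb 21, 1622 → Feb 21, 1623: 365 days.
Feb 21, 1623 → Feb 21, 1624: 365 days.
Feb 21, 1624 → Feb 21, 1625: 366 days (Feb 29, 1624 is in that span).
Feb 21, 1625 → Feb 21, 1626: 365 days.
Feb 21, 1626 → Feb 21, 1627: 365 days.
Feb 21, 1627 → Feb 21, 1628: 365 days.
Feb 21, 1628 → Feb 21, 1629: 366 days (Feb 29, 1628 is in that span).
Feb 21, 1629 → Feb 21, 1630: 365 days.
Feb 21, 1630 → Feb 21, 1631: 365 days.
Feb 21, 1631 → Feb 21, 1632: 365 days.
Feb 21, 1632 → Feb 21, 1633: 366 days (Feb 29, 1632 is in that span).
Feb 21, 1633 → Feb 21, 1634: 365 days.
Feb 21, 1634 → Feb 21, 1635: 365 days.
Feb 21, 1635 → Feb 21, 1636: 365 days.
Feb 21, 1636 → Feb 21, 1637: 366 days (Feb 29, 1636 is in that span).
Feb 21, 1637 → Mar 21, 1637: 28 days (February has 28).
Mar 21, 1637 → Apr 21, 1637: 31 days (March has 31).
Apr 21, 1637 → May 21, 1637: 30 days (April has 30).
May 21, 1637 → Jun 21, 1637: 31 days (May has 31).
Jun 21, 1637 → Jul 21, 1637: 30 days (June has 30).
Jul 21, 1637 → Aug 21, 1637: 31 days (July has 31).
Aug 21, 1637 → Sep 21, 1637: 31 days (August has 31).
Sep 21, 1637 → Oct 21, 1637: 30 days (September has 30).
Oct 21, 1637 → Nov 21, 1637: 31 days (October has 31).
Nov 21, 1637 → Dec 21, 1637: 30 days (November has 30).
Dec 21, 1637 → Jan 20, 1638: 30 days.
Total: 6177 days.

6177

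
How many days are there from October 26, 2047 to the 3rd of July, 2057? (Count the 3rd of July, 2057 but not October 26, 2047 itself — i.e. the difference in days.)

Oct 26, 2047 → Oct 26, 2048: 366 days (Feb 29, 2048 is in that span).
Oct 26, 2048 → Oct 26, 2049: 365 days.
Oct 26, 2049 → Oct 26, 2050: 365 days.
Oct 26, 2050 → Oct 26, 2051: 365 days.
Oct 26, 2051 → Oct 26, 2052: 366 days (Feb 29, 2052 is in that span).
Oct 26, 2052 → Oct 26, 2053: 365 days.
Oct 26, 2053 → Oct 26, 2054: 365 days.
Oct 26, 2054 → Oct 26, 2055: 365 days.
Oct 26, 2055 → Oct 26, 2056: 366 days (Feb 29, 2056 is in that span).
Oct 26, 2056 → Nov 26, 2056: 31 days (October has 31).
Nov 26, 2056 → Dec 26, 2056: 30 days (November has 30).
Dec 26, 2056 → Jan 26, 2057: 31 days (December has 31).
Jan 26, 2057 → Feb 26, 2057: 31 days (January has 31).
Feb 26, 2057 → Mar 26, 2057: 28 days (February has 28).
Mar 26, 2057 → Apr 26, 2057: 31 days (March has 31).
Apr 26, 2057 → May 26, 2057: 30 days (April has 30).
May 26, 2057 → Jun 26, 2057: 31 days (May has 31).
Jun 26, 2057 → Jul 3, 2057: 7 days.
Total: 3538 days.

3538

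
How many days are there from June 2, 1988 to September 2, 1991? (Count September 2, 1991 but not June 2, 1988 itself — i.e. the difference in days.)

1187

Jun 2, 1988 → Jun 2, 1989: 365 days.
Jun 2, 1989 → Jun 2, 1990: 365 days.
Jun 2, 1990 → Jun 2, 1991: 365 days.
Jun 2, 1991 → Jul 2, 1991: 30 days (June has 30).
Jul 2, 1991 → Aug 2, 1991: 31 days (July has 31).
Aug 2, 1991 → Sep 2, 1991: 31 days.
Total: 1187 days.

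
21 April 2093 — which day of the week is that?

Doomsday rule: the anchor day for the 2000s is Tuesday. For year 93: 93÷12 = 7 r 9, and 9÷4 = 2, so 7+9+2 = 18.
Tuesday + 18 ≡ Saturday — that's 2093's doomsday.
In April the doomsday date is Apr 4.
Apr 21 is 17 days after Apr 4; 17 mod 7 = 3, so Saturday + 3 = Tuesday.

Tuesday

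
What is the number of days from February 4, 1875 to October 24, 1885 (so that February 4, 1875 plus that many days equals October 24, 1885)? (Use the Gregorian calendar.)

3915

Feb 4, 1875 → Feb 4, 1876: 365 days.
Feb 4, 1876 → Feb 4, 1877: 366 days (Feb 29, 1876 is in that span).
Feb 4, 1877 → Feb 4, 1878: 365 days.
Feb 4, 1878 → Feb 4, 1879: 365 days.
Feb 4, 1879 → Feb 4, 1880: 365 days.
Feb 4, 1880 → Feb 4, 1881: 366 days (Feb 29, 1880 is in that span).
Feb 4, 1881 → Feb 4, 1882: 365 days.
Feb 4, 1882 → Feb 4, 1883: 365 days.
Feb 4, 1883 → Feb 4, 1884: 365 days.
Feb 4, 1884 → Feb 4, 1885: 366 days (Feb 29, 1884 is in that span).
Feb 4, 1885 → Mar 4, 1885: 28 days (February has 28).
Mar 4, 1885 → Apr 4, 1885: 31 days (March has 31).
Apr 4, 1885 → May 4, 1885: 30 days (April has 30).
May 4, 1885 → Jun 4, 1885: 31 days (May has 31).
Jun 4, 1885 → Jul 4, 1885: 30 days (June has 30).
Jul 4, 1885 → Aug 4, 1885: 31 days (July has 31).
Aug 4, 1885 → Sep 4, 1885: 31 days (August has 31).
Sep 4, 1885 → Oct 4, 1885: 30 days (September has 30).
Oct 4, 1885 → Oct 24, 1885: 20 days.
Total: 3915 days.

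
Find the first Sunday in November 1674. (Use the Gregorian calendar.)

November 1, 1674 is a Thursday.
The first Sunday is therefore November 4 (3 days later).

November 4, 1674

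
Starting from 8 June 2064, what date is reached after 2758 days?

+365 (one year) → Jun 8, 2065 (2393 left).
+365 (one year) → Jun 8, 2066 (2028 left).
+365 (one year) → Jun 8, 2067 (1663 left).
+366 (one year; includes Feb 29, 2068) → Jun 8, 2068 (1297 left).
+365 (one year) → Jun 8, 2069 (932 left).
+365 (one year) → Jun 8, 2070 (567 left).
+365 (one year) → Jun 8, 2071 (202 left).
Jun has 30 days: +23 → Jul 1, 2071 (179 left).
Jul has 31 days: +31 → Aug 1, 2071 (148 left).
Aug has 31 days: +31 → Sep 1, 2071 (117 left).
Sep has 30 days: +30 → Oct 1, 2071 (87 left).
Oct has 31 days: +31 → Nov 1, 2071 (56 left).
Nov has 30 days: +30 → Dec 1, 2071 (26 left).
+26 → Dec 27, 2071.

December 27, 2071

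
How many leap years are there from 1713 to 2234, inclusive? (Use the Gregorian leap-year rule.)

126

Multiples of 4 in [1713,2234]: 130.
Of those, multiples of 100: 5 (not leap unless ÷400).
Multiples of 400: 1.
Leap years = 130 − 5 + 1 = 126.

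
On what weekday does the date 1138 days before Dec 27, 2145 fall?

Thursday

First find the weekday of Dec 27, 2145. Doomsday rule: the anchor day for the 2100s is Sunday. For year 45: 45÷12 = 3 r 9, and 9÷4 = 2, so 3+9+2 = 14.
Sunday + 14 ≡ Sunday — that's 2145's doomsday.
In December the doomsday date is Dec 12.
Dec 27 is 15 days after Dec 12; 15 mod 7 = 1, so Sunday + 1 = Monday.
1138 mod 7 = 4, so 1138 days before a Monday is Monday − 4 = Thursday.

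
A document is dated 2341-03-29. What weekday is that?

Saturday

Doomsday rule: the anchor day for the 2300s is Wednesday. For year 41: 41÷12 = 3 r 5, and 5÷4 = 1, so 3+5+1 = 9.
Wednesday + 9 ≡ Friday — that's 2341's doomsday.
In March the doomsday date is Mar 14.
Mar 29 is 15 days after Mar 14; 15 mod 7 = 1, so Friday + 1 = Saturday.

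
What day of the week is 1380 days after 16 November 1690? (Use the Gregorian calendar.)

First find the weekday of Nov 16, 1690. Doomsday rule: the anchor day for the 1600s is Tuesday. For year 90: 90÷12 = 7 r 6, and 6÷4 = 1, so 7+6+1 = 14.
Tuesday + 14 ≡ Tuesday — that's 1690's doomsday.
In November the doomsday date is Nov 7.
Nov 16 is 9 days after Nov 7; 9 mod 7 = 2, so Tuesday + 2 = Thursday.
1380 mod 7 = 1, so 1380 days after a Thursday is Thursday + 1 = Friday.

Friday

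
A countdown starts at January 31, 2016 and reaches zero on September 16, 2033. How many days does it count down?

Jan 31, 2016 → Jan 31, 2017: 366 days (Feb 29, 2016 is in that span).
Jan 31, 2017 → Jan 31, 2018: 365 days.
Jan 31, 2018 → Jan 31, 2019: 365 days.
Jan 31, 2019 → Jan 31, 2020: 365 days.
Jan 31, 2020 → Jan 31, 2021: 366 days (Feb 29, 2020 is in that span).
Jan 31, 2021 → Jan 31, 2022: 365 days.
Jan 31, 2022 → Jan 31, 2023: 365 days.
Jan 31, 2023 → Jan 31, 2024: 365 days.
Jan 31, 2024 → Jan 31, 2025: 366 days (Feb 29, 2024 is in that span).
Jan 31, 2025 → Jan 31, 2026: 365 days.
Jan 31, 2026 → Jan 31, 2027: 365 days.
Jan 31, 2027 → Jan 31, 2028: 365 days.
Jan 31, 2028 → Jan 31, 2029: 366 days (Feb 29, 2028 is in that span).
Jan 31, 2029 → Jan 31, 2030: 365 days.
Jan 31, 2030 → Jan 31, 2031: 365 days.
Jan 31, 2031 → Jan 31, 2032: 365 days.
Jan 31, 2032 → Jan 31, 2033: 366 days (Feb 29, 2032 is in that span).
Jan 31, 2033 → Feb 28, 2033: 28 days (January has 31).
Feb 28, 2033 → Mar 28, 2033: 28 days (February has 28).
Mar 28, 2033 → Apr 28, 2033: 31 days (March has 31).
Apr 28, 2033 → May 28, 2033: 30 days (April has 30).
May 28, 2033 → Jun 28, 2033: 31 days (May has 31).
Jun 28, 2033 → Jul 28, 2033: 30 days (June has 30).
Jul 28, 2033 → Aug 28, 2033: 31 days (July has 31).
Aug 28, 2033 → Sep 16, 2033: 19 days.
Total: 6438 days.

6438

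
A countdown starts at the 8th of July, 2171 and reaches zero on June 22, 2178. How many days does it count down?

2541

Jul 8, 2171 → Jul 8, 2172: 366 days (Feb 29, 2172 is in that span).
Jul 8, 2172 → Jul 8, 2173: 365 days.
Jul 8, 2173 → Jul 8, 2174: 365 days.
Jul 8, 2174 → Jul 8, 2175: 365 days.
Jul 8, 2175 → Jul 8, 2176: 366 days (Feb 29, 2176 is in that span).
Jul 8, 2176 → Jul 8, 2177: 365 days.
Jul 8, 2177 → Aug 8, 2177: 31 days (July has 31).
Aug 8, 2177 → Sep 8, 2177: 31 days (August has 31).
Sep 8, 2177 → Oct 8, 2177: 30 days (September has 30).
Oct 8, 2177 → Nov 8, 2177: 31 days (October has 31).
Nov 8, 2177 → Dec 8, 2177: 30 days (November has 30).
Dec 8, 2177 → Jan 8, 2178: 31 days (December has 31).
Jan 8, 2178 → Feb 8, 2178: 31 days (January has 31).
Feb 8, 2178 → Mar 8, 2178: 28 days (February has 28).
Mar 8, 2178 → Apr 8, 2178: 31 days (March has 31).
Apr 8, 2178 → May 8, 2178: 30 days (April has 30).
May 8, 2178 → Jun 8, 2178: 31 days (May has 31).
Jun 8, 2178 → Jun 22, 2178: 14 days.
Total: 2541 days.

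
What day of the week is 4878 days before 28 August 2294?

First find the weekday of Aug 28, 2294. Doomsday rule: the anchor day for the 2200s is Friday. For year 94: 94÷12 = 7 r 10, and 10÷4 = 2, so 7+10+2 = 19.
Friday + 19 ≡ Wednesday — that's 2294's doomsday.
In August the doomsday date is Aug 8.
Aug 28 is 20 days after Aug 8; 20 mod 7 = 6, so Wednesday + 6 = Tuesday.
4878 mod 7 = 6, so 4878 days before a Tuesday is Tuesday − 6 = Wednesday.

Wednesday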